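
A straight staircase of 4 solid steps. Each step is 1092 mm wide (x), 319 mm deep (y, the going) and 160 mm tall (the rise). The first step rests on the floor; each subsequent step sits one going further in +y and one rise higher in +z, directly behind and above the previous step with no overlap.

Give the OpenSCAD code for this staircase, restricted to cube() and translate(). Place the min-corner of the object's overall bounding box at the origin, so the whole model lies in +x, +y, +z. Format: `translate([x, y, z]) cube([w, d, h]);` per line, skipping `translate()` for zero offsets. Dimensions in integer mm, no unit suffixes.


cube([1092, 319, 160]);
translate([0, 319, 160]) cube([1092, 319, 160]);
translate([0, 638, 320]) cube([1092, 319, 160]);
translate([0, 957, 480]) cube([1092, 319, 160]);


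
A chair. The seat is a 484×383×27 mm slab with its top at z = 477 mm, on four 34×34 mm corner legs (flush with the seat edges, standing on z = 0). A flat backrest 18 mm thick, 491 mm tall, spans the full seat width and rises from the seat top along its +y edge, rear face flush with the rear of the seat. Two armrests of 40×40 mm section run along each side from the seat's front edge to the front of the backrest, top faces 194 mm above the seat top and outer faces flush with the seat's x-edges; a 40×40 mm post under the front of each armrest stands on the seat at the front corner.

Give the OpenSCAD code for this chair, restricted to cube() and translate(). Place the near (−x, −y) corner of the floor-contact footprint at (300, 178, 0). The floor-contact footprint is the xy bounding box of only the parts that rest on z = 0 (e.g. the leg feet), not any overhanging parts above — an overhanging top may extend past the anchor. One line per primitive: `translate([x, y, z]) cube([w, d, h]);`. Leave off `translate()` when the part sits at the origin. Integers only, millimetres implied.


// leg_h = 477 - 27 = 450
// arm post h = 194 - 40 = 154
translate([300, 178, 450]) cube([484, 383, 27]);
translate([300, 178, 0]) cube([34, 34, 450]);
translate([750, 178, 0]) cube([34, 34, 450]);
translate([300, 527, 0]) cube([34, 34, 450]);
translate([750, 527, 0]) cube([34, 34, 450]);
translate([300, 543, 477]) cube([484, 18, 491]);
translate([300, 178, 631]) cube([40, 365, 40]);
translate([744, 178, 631]) cube([40, 365, 40]);
translate([300, 178, 477]) cube([40, 40, 154]);
translate([744, 178, 477]) cube([40, 40, 154]);


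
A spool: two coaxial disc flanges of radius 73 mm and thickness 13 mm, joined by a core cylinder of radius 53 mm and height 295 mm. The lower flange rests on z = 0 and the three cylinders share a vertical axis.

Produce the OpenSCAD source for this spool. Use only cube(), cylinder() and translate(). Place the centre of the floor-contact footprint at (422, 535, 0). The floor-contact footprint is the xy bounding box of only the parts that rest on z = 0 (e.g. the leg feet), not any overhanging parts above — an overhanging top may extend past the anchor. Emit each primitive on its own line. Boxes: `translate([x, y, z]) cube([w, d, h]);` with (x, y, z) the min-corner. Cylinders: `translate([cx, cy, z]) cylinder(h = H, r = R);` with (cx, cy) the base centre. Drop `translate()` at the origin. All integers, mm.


translate([422, 535, 0]) cylinder(h = 13, r = 73);
translate([422, 535, 13]) cylinder(h = 295, r = 53);
translate([422, 535, 308]) cylinder(h = 13, r = 73);


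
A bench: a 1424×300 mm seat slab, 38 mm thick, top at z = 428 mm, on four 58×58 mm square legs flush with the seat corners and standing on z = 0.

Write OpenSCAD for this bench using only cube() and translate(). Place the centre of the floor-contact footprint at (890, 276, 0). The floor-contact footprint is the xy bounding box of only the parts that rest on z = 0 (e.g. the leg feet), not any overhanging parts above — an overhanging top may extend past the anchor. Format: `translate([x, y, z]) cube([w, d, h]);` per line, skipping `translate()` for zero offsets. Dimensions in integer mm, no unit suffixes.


translate([178, 126, 390]) cube([1424, 300, 38]);
translate([178, 126, 0]) cube([58, 58, 390]);
translate([178, 368, 0]) cube([58, 58, 390]);
translate([1544, 126, 0]) cube([58, 58, 390]);
translate([1544, 368, 0]) cube([58, 58, 390]);


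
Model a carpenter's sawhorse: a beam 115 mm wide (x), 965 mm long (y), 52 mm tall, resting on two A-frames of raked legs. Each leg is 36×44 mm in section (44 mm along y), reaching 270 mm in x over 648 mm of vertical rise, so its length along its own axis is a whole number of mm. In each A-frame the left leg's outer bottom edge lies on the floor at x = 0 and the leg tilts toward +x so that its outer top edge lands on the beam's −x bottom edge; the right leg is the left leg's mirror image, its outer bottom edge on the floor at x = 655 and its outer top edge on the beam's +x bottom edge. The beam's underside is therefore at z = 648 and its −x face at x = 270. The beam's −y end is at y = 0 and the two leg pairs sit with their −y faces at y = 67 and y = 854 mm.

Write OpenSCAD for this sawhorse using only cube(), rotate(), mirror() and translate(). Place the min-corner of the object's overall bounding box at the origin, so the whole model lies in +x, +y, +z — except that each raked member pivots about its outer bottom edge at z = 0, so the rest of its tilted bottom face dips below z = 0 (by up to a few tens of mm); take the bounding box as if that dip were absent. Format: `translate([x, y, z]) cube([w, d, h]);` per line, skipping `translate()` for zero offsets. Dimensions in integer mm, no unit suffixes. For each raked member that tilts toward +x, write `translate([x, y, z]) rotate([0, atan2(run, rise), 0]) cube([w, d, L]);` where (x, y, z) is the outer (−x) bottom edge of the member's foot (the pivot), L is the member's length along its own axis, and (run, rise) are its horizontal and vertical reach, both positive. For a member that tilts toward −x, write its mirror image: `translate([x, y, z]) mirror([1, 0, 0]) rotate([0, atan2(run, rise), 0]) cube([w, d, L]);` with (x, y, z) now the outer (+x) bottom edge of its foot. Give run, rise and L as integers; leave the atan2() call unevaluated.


translate([270, 0, 648]) cube([115, 965, 52]);
translate([0, 67, 0]) rotate([0, atan2(270, 648), 0]) cube([36, 44, 702]);
translate([655, 67, 0]) mirror([1, 0, 0]) rotate([0, atan2(270, 648), 0]) cube([36, 44, 702]);
translate([0, 854, 0]) rotate([0, atan2(270, 648), 0]) cube([36, 44, 702]);
translate([655, 854, 0]) mirror([1, 0, 0]) rotate([0, atan2(270, 648), 0]) cube([36, 44, 702]);


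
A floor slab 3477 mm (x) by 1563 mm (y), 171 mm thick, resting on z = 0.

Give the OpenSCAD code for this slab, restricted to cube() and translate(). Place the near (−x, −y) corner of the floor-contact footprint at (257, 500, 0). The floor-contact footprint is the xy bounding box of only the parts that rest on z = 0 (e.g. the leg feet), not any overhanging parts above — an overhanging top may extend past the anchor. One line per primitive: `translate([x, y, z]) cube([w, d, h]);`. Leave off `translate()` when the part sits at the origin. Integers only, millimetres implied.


translate([257, 500, 0]) cube([3477, 1563, 171]);


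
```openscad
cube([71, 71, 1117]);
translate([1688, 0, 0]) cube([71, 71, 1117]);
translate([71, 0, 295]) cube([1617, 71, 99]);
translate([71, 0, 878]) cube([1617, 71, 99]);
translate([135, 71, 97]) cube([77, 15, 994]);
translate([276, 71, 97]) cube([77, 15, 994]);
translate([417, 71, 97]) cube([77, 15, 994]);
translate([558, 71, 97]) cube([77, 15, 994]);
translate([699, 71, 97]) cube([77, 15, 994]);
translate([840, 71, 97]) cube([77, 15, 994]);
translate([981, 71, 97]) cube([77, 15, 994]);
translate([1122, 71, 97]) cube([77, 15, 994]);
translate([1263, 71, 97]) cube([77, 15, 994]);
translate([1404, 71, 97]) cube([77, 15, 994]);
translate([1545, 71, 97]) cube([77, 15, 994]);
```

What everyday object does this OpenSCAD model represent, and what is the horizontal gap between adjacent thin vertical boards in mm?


A fence section. The picket gap is 64 mm.

Two posts, two rails, 11 pickets — a fence section. Span 1617 mm holds 11 pickets of 77 mm with 12 equal gaps: ⌊(1617 − 11·77) / 12⌋ = 64 mm.


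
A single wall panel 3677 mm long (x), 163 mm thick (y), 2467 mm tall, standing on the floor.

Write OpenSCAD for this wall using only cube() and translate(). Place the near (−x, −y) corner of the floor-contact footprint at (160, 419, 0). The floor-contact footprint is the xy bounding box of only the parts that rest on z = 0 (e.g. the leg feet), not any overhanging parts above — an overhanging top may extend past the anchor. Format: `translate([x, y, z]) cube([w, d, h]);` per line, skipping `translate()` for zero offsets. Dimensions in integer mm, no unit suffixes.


translate([160, 419, 0]) cube([3677, 163, 2467]);


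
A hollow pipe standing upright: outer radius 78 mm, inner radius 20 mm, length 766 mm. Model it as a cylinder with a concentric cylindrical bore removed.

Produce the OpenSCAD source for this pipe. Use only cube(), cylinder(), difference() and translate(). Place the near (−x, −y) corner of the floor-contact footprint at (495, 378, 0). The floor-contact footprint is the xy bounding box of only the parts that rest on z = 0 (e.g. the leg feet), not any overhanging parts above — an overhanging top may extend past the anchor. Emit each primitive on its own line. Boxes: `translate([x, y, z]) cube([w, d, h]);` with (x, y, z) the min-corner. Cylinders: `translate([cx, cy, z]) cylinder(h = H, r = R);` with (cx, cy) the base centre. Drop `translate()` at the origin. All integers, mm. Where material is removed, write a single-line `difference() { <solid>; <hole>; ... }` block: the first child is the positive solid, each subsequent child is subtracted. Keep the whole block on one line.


difference() { translate([573, 456, 0]) cylinder(h = 766, r = 78); translate([573, 456, 0]) cylinder(h = 766, r = 20); }


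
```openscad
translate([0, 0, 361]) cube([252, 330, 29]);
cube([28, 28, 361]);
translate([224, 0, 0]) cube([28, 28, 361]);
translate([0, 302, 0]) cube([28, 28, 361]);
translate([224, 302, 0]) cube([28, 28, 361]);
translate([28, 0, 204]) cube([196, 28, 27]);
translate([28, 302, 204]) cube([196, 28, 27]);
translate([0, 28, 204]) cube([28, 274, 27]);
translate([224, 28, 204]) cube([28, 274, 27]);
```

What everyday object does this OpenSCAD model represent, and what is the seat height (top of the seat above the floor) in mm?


A stool. The seat height is 390 mm.

A 252×330×29 slab at z = 361 on four corner posts — a stool. The seat top is 361 + 29 = 390 mm.


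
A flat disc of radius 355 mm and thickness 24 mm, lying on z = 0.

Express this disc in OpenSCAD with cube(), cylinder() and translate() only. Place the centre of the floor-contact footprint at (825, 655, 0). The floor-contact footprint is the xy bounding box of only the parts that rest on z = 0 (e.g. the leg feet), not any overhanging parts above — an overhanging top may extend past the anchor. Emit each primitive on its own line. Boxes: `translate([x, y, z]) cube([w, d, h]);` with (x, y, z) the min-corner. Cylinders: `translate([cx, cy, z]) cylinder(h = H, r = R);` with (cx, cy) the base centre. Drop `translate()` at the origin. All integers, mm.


translate([825, 655, 0]) cylinder(h = 24, r = 355);


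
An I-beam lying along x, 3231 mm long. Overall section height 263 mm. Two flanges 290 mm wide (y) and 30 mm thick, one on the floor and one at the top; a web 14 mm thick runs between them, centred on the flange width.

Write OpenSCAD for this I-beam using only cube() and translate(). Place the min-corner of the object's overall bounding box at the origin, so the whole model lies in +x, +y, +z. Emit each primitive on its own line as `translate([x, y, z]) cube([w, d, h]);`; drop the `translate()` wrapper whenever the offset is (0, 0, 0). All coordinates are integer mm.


cube([3231, 290, 30]);
translate([0, 138, 30]) cube([3231, 14, 203]);
translate([0, 0, 233]) cube([3231, 290, 30]);


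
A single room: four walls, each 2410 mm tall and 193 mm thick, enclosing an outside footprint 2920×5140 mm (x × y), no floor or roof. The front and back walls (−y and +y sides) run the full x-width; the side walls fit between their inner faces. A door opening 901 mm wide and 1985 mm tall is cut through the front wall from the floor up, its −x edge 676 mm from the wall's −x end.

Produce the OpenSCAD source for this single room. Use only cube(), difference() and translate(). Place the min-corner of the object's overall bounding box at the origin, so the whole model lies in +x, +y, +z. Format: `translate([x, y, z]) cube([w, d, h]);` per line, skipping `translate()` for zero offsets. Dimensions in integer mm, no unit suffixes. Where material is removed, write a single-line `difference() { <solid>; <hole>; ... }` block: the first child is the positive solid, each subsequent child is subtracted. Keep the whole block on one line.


difference() { cube([2920, 193, 2410]); translate([676, 0, 0]) cube([901, 193, 1985]); }
translate([0, 4947, 0]) cube([2920, 193, 2410]);
translate([0, 193, 0]) cube([193, 4754, 2410]);
translate([2727, 193, 0]) cube([193, 4754, 2410]);


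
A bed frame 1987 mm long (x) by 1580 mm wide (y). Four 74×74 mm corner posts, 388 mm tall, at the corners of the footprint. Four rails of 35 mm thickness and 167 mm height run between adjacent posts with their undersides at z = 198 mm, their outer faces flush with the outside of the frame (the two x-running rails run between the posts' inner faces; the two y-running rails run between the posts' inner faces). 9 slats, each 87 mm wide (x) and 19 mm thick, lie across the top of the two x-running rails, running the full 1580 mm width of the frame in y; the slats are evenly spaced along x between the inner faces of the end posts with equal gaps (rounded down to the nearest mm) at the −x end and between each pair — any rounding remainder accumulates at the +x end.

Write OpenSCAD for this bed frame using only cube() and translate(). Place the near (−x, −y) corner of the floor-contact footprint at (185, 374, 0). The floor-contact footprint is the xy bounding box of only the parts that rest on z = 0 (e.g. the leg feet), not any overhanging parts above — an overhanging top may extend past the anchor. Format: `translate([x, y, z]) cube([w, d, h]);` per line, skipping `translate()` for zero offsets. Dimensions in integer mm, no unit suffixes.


// slat z = rail_z + rail_h = 198 + 167 = 365
// slat gap = ⌊(1839 − 9·87) / 10⌋ = 105
translate([185, 374, 0]) cube([74, 74, 388]);
translate([185, 1880, 0]) cube([74, 74, 388]);
translate([2098, 374, 0]) cube([74, 74, 388]);
translate([2098, 1880, 0]) cube([74, 74, 388]);
translate([259, 374, 198]) cube([1839, 35, 167]);
translate([259, 1919, 198]) cube([1839, 35, 167]);
translate([185, 448, 198]) cube([35, 1432, 167]);
translate([2137, 448, 198]) cube([35, 1432, 167]);
translate([364, 374, 365]) cube([87, 1580, 19]);
translate([556, 374, 365]) cube([87, 1580, 19]);
translate([748, 374, 365]) cube([87, 1580, 19]);
translate([940, 374, 365]) cube([87, 1580, 19]);
translate([1132, 374, 365]) cube([87, 1580, 19]);
translate([1324, 374, 365]) cube([87, 1580, 19]);
translate([1516, 374, 365]) cube([87, 1580, 19]);
translate([1708, 374, 365]) cube([87, 1580, 19]);
translate([1900, 374, 365]) cube([87, 1580, 19]);


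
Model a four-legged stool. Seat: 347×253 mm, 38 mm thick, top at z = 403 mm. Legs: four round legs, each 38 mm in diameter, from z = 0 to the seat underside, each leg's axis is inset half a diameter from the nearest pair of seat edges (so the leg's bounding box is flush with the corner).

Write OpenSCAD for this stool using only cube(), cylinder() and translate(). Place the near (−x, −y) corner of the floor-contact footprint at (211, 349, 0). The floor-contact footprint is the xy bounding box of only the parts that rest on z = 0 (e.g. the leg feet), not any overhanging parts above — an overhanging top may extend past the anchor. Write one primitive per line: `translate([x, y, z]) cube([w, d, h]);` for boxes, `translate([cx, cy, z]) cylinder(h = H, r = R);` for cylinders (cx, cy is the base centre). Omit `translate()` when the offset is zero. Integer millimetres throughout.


translate([211, 349, 365]) cube([347, 253, 38]);
translate([230, 368, 0]) cylinder(h = 365, r = 19);
translate([539, 368, 0]) cylinder(h = 365, r = 19);
translate([230, 583, 0]) cylinder(h = 365, r = 19);
translate([539, 583, 0]) cylinder(h = 365, r = 19);


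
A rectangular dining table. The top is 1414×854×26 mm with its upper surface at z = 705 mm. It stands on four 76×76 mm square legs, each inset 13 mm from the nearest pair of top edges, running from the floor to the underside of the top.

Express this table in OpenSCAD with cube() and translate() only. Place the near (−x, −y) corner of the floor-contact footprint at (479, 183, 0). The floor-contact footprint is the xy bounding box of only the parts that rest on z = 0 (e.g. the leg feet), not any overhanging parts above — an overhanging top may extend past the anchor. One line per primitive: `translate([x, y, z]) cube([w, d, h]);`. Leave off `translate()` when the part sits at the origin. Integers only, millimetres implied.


translate([466, 170, 679]) cube([1414, 854, 26]);
translate([479, 183, 0]) cube([76, 76, 679]);
translate([1791, 183, 0]) cube([76, 76, 679]);
translate([479, 935, 0]) cube([76, 76, 679]);
translate([1791, 935, 0]) cube([76, 76, 679]);


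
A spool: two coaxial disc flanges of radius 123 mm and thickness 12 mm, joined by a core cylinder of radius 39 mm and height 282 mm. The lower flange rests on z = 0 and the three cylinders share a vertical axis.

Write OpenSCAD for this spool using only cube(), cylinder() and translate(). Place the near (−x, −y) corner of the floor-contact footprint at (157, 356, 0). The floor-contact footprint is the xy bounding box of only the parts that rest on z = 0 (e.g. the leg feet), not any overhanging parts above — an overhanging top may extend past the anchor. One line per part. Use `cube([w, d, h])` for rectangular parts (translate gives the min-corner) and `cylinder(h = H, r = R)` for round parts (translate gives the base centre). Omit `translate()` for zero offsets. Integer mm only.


translate([280, 479, 0]) cylinder(h = 12, r = 123);
translate([280, 479, 12]) cylinder(h = 282, r = 39);
translate([280, 479, 294]) cylinder(h = 12, r = 123);


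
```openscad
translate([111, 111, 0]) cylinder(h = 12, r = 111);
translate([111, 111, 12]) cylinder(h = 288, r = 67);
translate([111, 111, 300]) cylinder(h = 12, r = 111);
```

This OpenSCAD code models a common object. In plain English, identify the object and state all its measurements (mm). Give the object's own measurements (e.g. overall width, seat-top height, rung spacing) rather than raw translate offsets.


A spool: two coaxial disc flanges of radius 111 mm and thickness 12 mm, joined by a core cylinder of radius 67 mm and height 288 mm. The lower flange rests on z = 0 and the three cylinders share a vertical axis.


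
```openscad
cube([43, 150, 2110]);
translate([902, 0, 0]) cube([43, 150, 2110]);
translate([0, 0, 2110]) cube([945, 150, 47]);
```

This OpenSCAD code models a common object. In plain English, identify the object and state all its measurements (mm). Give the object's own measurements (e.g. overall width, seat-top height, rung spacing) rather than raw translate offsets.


A door frame. The clear opening is 859 mm wide and 2110 mm high. Two 43 mm wide jambs, 150 mm deep, stand either side of the opening from the floor to the top of the opening. A 47 mm thick head sits across the top of both jambs, spanning the full outside width of the frame.


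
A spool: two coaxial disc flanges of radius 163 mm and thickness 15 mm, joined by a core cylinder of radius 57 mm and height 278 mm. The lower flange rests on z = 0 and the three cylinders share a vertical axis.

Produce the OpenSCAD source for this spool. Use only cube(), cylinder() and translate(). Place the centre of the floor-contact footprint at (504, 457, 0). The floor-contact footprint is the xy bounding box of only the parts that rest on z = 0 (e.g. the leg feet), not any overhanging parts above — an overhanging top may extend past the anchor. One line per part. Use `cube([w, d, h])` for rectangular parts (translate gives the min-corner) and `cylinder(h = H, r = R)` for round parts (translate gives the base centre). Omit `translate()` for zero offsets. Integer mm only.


translate([504, 457, 0]) cylinder(h = 15, r = 163);
translate([504, 457, 15]) cylinder(h = 278, r = 57);
translate([504, 457, 293]) cylinder(h = 15, r = 163);


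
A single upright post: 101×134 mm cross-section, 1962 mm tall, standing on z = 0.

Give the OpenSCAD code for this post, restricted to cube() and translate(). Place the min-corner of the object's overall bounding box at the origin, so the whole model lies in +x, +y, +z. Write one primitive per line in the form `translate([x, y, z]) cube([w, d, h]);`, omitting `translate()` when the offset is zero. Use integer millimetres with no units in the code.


cube([101, 134, 1962]);


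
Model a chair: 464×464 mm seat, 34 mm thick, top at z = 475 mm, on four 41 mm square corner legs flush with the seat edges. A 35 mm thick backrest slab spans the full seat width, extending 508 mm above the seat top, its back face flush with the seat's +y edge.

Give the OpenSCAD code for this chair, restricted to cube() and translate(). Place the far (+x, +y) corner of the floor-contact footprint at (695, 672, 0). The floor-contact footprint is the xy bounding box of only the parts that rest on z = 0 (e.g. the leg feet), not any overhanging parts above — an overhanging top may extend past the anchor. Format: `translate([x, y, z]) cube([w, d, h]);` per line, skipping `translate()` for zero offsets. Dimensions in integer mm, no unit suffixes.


translate([231, 208, 441]) cube([464, 464, 34]);
translate([231, 208, 0]) cube([41, 41, 441]);
translate([654, 208, 0]) cube([41, 41, 441]);
translate([231, 631, 0]) cube([41, 41, 441]);
translate([654, 631, 0]) cube([41, 41, 441]);
translate([231, 637, 475]) cube([464, 35, 508]);


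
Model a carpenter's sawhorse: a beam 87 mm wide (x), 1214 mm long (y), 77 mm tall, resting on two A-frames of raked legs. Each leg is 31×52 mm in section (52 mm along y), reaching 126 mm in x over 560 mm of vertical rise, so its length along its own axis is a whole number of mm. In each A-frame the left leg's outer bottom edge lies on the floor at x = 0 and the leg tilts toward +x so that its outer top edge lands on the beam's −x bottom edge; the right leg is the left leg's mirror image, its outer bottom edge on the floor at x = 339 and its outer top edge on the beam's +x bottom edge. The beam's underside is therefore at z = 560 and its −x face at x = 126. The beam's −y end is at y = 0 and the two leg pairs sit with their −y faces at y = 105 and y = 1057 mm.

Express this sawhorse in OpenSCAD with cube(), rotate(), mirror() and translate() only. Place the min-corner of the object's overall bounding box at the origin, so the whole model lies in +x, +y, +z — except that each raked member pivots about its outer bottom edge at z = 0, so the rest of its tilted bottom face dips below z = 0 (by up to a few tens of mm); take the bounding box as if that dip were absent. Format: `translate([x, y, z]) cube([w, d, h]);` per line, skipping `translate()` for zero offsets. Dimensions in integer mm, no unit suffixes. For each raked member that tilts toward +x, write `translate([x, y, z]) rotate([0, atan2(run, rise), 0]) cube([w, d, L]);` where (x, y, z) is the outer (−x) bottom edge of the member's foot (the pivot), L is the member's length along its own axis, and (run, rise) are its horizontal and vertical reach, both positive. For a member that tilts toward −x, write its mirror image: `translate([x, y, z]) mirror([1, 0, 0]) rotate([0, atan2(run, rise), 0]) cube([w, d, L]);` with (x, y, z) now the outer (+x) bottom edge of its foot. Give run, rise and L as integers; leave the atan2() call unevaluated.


translate([126, 0, 560]) cube([87, 1214, 77]);
translate([0, 105, 0]) rotate([0, atan2(126, 560), 0]) cube([31, 52, 574]);
translate([339, 105, 0]) mirror([1, 0, 0]) rotate([0, atan2(126, 560), 0]) cube([31, 52, 574]);
translate([0, 1057, 0]) rotate([0, atan2(126, 560), 0]) cube([31, 52, 574]);
translate([339, 1057, 0]) mirror([1, 0, 0]) rotate([0, atan2(126, 560), 0]) cube([31, 52, 574]);


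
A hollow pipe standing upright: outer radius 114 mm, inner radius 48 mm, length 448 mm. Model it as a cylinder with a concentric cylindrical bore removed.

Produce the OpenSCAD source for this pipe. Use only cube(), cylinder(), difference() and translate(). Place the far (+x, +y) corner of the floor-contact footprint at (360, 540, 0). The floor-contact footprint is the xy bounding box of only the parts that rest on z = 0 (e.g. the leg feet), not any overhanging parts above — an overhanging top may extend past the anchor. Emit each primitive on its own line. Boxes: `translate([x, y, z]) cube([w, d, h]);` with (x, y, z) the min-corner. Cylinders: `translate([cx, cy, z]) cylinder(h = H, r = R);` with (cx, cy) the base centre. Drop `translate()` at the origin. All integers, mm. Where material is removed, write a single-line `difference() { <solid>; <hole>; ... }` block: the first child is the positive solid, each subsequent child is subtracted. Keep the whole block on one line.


difference() { translate([246, 426, 0]) cylinder(h = 448, r = 114); translate([246, 426, 0]) cylinder(h = 448, r = 48); }


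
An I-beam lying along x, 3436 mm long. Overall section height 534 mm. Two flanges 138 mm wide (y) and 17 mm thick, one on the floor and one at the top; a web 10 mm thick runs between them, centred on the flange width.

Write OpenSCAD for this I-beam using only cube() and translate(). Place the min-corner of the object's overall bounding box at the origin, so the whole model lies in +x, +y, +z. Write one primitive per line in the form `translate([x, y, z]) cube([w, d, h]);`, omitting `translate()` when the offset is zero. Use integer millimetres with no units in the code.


cube([3436, 138, 17]);
translate([0, 64, 17]) cube([3436, 10, 500]);
translate([0, 0, 517]) cube([3436, 138, 17]);


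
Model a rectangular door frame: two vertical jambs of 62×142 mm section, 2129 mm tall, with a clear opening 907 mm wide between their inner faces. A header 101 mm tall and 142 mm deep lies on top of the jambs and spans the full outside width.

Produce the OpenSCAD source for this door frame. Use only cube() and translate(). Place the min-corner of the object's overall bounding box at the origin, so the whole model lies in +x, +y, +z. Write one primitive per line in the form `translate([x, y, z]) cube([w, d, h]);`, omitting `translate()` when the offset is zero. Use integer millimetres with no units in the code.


cube([62, 142, 2129]);
translate([969, 0, 0]) cube([62, 142, 2129]);
translate([0, 0, 2129]) cube([1031, 142, 101]);


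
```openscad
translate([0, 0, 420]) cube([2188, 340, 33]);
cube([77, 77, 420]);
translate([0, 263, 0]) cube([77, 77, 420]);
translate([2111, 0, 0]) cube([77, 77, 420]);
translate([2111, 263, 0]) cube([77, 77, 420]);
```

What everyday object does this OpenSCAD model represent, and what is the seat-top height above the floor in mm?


A bench. The seat-top height is 453 mm.

A long slab on four corner posts — a bench. The slab sits at z = 420 with thickness 33, so the top is 420 + 33 = 453 mm.


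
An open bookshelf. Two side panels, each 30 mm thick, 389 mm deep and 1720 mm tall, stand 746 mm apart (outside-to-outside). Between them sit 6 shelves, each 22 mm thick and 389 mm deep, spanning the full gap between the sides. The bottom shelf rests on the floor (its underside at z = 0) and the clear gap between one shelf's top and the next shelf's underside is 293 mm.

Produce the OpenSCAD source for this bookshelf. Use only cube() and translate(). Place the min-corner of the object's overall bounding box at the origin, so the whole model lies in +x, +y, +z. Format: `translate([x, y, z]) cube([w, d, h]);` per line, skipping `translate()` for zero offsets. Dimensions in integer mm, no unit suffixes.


cube([30, 389, 1720]);
translate([716, 0, 0]) cube([30, 389, 1720]);
translate([30, 0, 0]) cube([686, 389, 22]);
translate([30, 0, 315]) cube([686, 389, 22]);
translate([30, 0, 630]) cube([686, 389, 22]);
translate([30, 0, 945]) cube([686, 389, 22]);
translate([30, 0, 1260]) cube([686, 389, 22]);
translate([30, 0, 1575]) cube([686, 389, 22]);


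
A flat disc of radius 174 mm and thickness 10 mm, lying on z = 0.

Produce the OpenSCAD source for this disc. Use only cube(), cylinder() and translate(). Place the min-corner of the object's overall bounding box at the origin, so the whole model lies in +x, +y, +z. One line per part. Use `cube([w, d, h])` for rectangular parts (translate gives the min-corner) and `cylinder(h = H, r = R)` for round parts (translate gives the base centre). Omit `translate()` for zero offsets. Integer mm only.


translate([174, 174, 0]) cylinder(h = 10, r = 174);


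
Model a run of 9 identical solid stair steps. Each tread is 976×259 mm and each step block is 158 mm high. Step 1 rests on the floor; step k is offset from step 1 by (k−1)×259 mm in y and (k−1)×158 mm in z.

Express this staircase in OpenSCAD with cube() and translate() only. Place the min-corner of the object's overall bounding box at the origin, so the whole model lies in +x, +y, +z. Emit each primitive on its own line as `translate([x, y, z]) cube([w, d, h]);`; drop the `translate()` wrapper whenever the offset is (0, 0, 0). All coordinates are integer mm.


cube([976, 259, 158]);
translate([0, 259, 158]) cube([976, 259, 158]);
translate([0, 518, 316]) cube([976, 259, 158]);
translate([0, 777, 474]) cube([976, 259, 158]);
translate([0, 1036, 632]) cube([976, 259, 158]);
translate([0, 1295, 790]) cube([976, 259, 158]);
translate([0, 1554, 948]) cube([976, 259, 158]);
translate([0, 1813, 1106]) cube([976, 259, 158]);
translate([0, 2072, 1264]) cube([976, 259, 158]);


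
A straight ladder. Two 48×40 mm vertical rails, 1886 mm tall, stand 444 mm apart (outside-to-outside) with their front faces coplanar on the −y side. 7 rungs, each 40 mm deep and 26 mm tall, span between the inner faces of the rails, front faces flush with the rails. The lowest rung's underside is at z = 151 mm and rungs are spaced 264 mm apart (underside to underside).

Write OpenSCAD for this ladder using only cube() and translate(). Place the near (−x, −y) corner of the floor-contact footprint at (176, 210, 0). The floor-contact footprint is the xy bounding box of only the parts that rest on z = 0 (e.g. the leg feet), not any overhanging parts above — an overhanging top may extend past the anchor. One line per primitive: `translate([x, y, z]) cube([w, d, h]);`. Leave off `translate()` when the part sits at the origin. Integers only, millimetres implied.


translate([176, 210, 0]) cube([48, 40, 1886]);
translate([572, 210, 0]) cube([48, 40, 1886]);
translate([224, 210, 151]) cube([348, 40, 26]);
translate([224, 210, 415]) cube([348, 40, 26]);
translate([224, 210, 679]) cube([348, 40, 26]);
translate([224, 210, 943]) cube([348, 40, 26]);
translate([224, 210, 1207]) cube([348, 40, 26]);
translate([224, 210, 1471]) cube([348, 40, 26]);
translate([224, 210, 1735]) cube([348, 40, 26]);


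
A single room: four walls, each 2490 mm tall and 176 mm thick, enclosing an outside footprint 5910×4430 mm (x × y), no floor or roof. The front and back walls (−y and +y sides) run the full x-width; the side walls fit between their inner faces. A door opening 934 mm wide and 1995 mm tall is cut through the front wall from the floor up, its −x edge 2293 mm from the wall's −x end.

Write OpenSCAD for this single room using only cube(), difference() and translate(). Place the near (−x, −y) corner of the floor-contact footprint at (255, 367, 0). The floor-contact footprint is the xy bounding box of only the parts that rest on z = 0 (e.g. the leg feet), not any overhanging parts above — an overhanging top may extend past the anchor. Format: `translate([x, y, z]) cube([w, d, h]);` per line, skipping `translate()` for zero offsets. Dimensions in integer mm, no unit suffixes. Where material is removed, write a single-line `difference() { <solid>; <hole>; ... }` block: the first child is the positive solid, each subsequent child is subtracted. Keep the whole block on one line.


difference() { translate([255, 367, 0]) cube([5910, 176, 2490]); translate([2548, 367, 0]) cube([934, 176, 1995]); }
translate([255, 4621, 0]) cube([5910, 176, 2490]);
translate([255, 543, 0]) cube([176, 4078, 2490]);
translate([5989, 543, 0]) cube([176, 4078, 2490]);


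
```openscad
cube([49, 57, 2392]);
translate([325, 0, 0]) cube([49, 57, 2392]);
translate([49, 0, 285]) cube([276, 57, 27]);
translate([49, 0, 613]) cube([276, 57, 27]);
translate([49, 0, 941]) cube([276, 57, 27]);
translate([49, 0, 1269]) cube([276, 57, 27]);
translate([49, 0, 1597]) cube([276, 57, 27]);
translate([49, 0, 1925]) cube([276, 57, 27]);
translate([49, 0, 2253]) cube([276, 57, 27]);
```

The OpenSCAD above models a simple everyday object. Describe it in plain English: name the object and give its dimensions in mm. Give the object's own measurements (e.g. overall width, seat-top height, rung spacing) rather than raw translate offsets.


A straight ladder. Two 49×57 mm vertical rails, 2392 mm tall, stand 374 mm apart (outside-to-outside) with their front faces coplanar on the −y side. 7 rungs, each 57 mm deep and 27 mm tall, span between the inner faces of the rails, front faces flush with the rails. The lowest rung's underside is at z = 285 mm and rungs are spaced 328 mm apart (underside to underside).


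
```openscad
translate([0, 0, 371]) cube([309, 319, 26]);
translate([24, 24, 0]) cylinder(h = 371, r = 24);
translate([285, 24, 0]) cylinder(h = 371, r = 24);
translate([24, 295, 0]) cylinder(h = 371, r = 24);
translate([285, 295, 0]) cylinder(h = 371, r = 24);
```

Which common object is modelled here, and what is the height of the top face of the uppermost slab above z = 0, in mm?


A stool. The seat height is 397 mm.

A 309×319×26 slab at z = 371 on four corner cylinders — a stool. The seat top is 371 + 26 = 397 mm.


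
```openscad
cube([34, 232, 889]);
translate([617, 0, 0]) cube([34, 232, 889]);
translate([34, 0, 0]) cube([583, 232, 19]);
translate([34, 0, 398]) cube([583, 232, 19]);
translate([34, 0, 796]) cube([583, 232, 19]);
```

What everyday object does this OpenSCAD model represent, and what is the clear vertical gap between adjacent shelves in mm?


A bookshelf. The clear shelf gap is 379 mm.

Two tall side panels with 3 horizontal boards between them — a bookshelf. The first two shelf undersides are at z = 0 and z = 398; with shelf thickness 19, the clear gap is 398 − 0 − 19 = 379 mm.


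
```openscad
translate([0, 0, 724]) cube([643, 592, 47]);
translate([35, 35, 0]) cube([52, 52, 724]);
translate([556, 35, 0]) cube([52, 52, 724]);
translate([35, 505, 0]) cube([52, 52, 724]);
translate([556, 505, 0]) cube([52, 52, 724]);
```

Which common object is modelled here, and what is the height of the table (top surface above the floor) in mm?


A table. The table height is 771 mm.

A 643×592×47 slab sits at z = 724 on four 52 mm square posts — a table. The top surface is at 724 + 47 = 771 mm.


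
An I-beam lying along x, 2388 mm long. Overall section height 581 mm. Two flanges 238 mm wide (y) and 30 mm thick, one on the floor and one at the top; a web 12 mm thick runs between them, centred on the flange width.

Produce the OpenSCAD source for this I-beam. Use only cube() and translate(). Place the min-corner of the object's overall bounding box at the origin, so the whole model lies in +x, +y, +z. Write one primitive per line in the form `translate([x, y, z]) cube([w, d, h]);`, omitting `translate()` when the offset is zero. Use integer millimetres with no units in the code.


cube([2388, 238, 30]);
translate([0, 113, 30]) cube([2388, 12, 521]);
translate([0, 0, 551]) cube([2388, 238, 30]);


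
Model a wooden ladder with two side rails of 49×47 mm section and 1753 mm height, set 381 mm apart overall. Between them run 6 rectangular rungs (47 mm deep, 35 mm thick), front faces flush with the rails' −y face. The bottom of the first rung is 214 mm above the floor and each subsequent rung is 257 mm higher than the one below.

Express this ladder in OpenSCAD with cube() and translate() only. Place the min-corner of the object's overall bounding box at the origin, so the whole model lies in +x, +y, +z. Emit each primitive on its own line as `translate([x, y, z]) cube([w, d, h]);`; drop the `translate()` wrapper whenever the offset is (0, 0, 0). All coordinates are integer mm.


// rung span = 381 - 2*49 = 283
// rung[k] z = 214 + k*257
cube([49, 47, 1753]);
translate([332, 0, 0]) cube([49, 47, 1753]);
translate([49, 0, 214]) cube([283, 47, 35]);
translate([49, 0, 471]) cube([283, 47, 35]);
translate([49, 0, 728]) cube([283, 47, 35]);
translate([49, 0, 985]) cube([283, 47, 35]);
translate([49, 0, 1242]) cube([283, 47, 35]);
translate([49, 0, 1499]) cube([283, 47, 35]);


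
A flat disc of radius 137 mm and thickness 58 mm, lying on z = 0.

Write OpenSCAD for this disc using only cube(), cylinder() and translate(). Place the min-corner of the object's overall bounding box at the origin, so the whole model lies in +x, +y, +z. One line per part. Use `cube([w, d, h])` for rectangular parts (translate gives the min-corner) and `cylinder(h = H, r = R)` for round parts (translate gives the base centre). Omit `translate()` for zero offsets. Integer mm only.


translate([137, 137, 0]) cylinder(h = 58, r = 137);


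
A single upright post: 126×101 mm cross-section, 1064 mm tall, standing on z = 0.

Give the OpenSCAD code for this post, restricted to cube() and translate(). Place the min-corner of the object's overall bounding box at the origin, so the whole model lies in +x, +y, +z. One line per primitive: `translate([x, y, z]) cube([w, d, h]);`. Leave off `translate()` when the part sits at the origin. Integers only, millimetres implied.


cube([126, 101, 1064]);


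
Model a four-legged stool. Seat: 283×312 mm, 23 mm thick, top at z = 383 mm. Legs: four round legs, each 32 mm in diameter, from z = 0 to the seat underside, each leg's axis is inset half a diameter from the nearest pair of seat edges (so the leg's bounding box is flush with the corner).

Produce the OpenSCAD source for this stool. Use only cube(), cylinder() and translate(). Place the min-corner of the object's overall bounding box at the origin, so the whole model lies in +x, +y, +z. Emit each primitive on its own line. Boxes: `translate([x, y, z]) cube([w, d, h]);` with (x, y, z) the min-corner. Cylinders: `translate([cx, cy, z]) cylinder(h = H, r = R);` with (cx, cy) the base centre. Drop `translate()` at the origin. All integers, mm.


translate([0, 0, 360]) cube([283, 312, 23]);
translate([16, 16, 0]) cylinder(h = 360, r = 16);
translate([267, 16, 0]) cylinder(h = 360, r = 16);
translate([16, 296, 0]) cylinder(h = 360, r = 16);
translate([267, 296, 0]) cylinder(h = 360, r = 16);


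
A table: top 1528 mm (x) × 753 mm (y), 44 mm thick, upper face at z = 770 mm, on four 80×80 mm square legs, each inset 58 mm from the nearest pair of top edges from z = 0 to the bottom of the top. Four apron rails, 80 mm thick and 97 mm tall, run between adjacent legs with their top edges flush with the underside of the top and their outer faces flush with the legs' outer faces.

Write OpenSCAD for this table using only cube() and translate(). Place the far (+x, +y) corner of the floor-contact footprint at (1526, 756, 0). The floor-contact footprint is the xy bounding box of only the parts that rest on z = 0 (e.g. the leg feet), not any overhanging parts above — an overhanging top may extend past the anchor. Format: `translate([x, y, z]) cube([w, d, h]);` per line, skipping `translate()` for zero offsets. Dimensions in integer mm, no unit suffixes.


translate([56, 61, 726]) cube([1528, 753, 44]);
translate([114, 119, 0]) cube([80, 80, 726]);
translate([1446, 119, 0]) cube([80, 80, 726]);
translate([114, 676, 0]) cube([80, 80, 726]);
translate([1446, 676, 0]) cube([80, 80, 726]);
translate([194, 119, 629]) cube([1252, 80, 97]);
translate([194, 676, 629]) cube([1252, 80, 97]);
translate([114, 199, 629]) cube([80, 477, 97]);
translate([1446, 199, 629]) cube([80, 477, 97]);
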